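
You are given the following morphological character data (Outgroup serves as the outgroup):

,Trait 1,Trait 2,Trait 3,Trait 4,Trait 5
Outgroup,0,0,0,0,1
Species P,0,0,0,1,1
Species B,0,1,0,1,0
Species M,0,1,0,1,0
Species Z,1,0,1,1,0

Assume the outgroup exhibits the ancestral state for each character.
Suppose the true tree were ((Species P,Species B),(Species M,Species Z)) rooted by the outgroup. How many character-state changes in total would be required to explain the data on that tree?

7

Map each character onto ((Species P,Species B),(Species M,Species Z)) (rooted by Outgroup) and count the minimum state changes it requires (Fitch parsimony):
Trait 1: 1; Trait 2: 2; Trait 3: 1; Trait 4: 1; Trait 5: 2.
Total tree length = 7.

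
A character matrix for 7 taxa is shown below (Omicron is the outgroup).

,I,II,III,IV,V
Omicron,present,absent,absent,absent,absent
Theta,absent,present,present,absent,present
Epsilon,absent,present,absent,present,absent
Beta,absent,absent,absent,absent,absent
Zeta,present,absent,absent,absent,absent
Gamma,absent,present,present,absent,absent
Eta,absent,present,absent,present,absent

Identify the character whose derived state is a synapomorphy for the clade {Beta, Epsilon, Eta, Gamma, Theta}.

Character polarity is set by the outgroup: the derived state is whichever differs from the outgroup's state, so for I the derived state is 'absent', and for the remaining characters it is 'present'.
I (derived state 'absent') is shared by Beta, Epsilon, Eta, Gamma, and Theta — a synapomorphy uniting that clade.
II (derived state 'present') is shared by Epsilon, Eta, Gamma, and Theta — a synapomorphy uniting that clade.
III: derived state 'present' in Gamma and Theta only — synapomorphy for {Gamma, Theta}.
IV: derived state 'present' in Epsilon and Eta only — synapomorphy for {Epsilon, Eta}.
V: derived state 'present' in Theta only — an autapomorphy, so it tells us nothing about relationships among taxa.
Most parsimonious ingroup topology: ((((Theta,Gamma),(Epsilon,Eta)),Beta),Zeta).
The clade {Beta, Epsilon, Eta, Gamma, Theta} is supported by I: its derived state 'absent' occurs in exactly those taxa and in no other taxon (including the outgroup).

I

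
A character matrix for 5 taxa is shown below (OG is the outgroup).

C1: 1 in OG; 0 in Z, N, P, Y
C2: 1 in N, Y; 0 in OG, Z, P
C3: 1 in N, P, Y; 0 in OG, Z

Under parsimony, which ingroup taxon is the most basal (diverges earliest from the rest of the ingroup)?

Character polarity is set by the outgroup: the derived state is whichever differs from the outgroup's state, so for C1 the derived state is '0', and for the remaining characters it is '1'.
All ingroup taxa share the derived state '0' for C1; it defines the ingroup but does not resolve relationships within it.
C2 (derived state '1') is shared by N and Y — a synapomorphy uniting that clade.
C3 (derived state '1') is shared by N, P, and Y — a synapomorphy uniting that clade.
Most parsimonious ingroup topology: (Z,((N,Y),P)).
Z is sister to the clade containing all other ingroup taxa, so it is the earliest-diverging (most basal) ingroup lineage.

Z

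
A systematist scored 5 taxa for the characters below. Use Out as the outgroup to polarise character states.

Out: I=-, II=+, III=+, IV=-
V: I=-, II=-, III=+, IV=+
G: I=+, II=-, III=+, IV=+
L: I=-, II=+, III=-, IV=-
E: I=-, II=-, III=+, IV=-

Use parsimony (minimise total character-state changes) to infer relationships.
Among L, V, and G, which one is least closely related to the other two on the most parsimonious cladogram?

L

Character polarity is set by the outgroup: the derived state is whichever differs from the outgroup's state, so for II, III the derived state is '-', and for the remaining characters it is '+'.
I: derived state '+' in G only — an autapomorphy, so it tells us nothing about relationships among taxa.
Only E, G, and V show the derived state '-' for II, supporting them as a clade.
III (derived state '-') is unique to L (autapomorphy; uninformative for grouping).
IV (derived state '+') is shared by G and V — a synapomorphy uniting that clade.
Most parsimonious ingroup topology: (((V,G),E),L).
V and G share a more recent common ancestor with each other than either does with L, so L is the least closely related of the three.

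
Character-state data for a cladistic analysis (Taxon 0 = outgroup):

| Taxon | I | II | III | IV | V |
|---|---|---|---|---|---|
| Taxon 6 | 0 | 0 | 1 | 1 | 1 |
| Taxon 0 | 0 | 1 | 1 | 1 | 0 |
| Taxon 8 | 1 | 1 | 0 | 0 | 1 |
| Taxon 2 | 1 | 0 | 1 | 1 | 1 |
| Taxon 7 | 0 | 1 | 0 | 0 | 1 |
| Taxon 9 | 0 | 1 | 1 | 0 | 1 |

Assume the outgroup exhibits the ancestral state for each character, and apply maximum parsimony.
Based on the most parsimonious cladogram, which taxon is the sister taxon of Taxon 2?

Taxon 6

Character polarity is set by the outgroup: the derived state is whichever differs from the outgroup's state, so for II, III, IV the derived state is '0', and for the remaining characters it is '1'.
I groups Taxon 2 and Taxon 8, which is incompatible with the clades supported by the remaining characters; treating it as convergent (homoplasy) costs fewer steps than any alternative tree.
Only Taxon 2 and Taxon 6 show the derived state '0' for II, supporting them as a clade.
III (derived state '0') is shared by Taxon 7 and Taxon 8 — a synapomorphy uniting that clade.
Only Taxon 7, Taxon 8, and Taxon 9 show the derived state '0' for IV, supporting them as a clade.
V (derived state '1') is shared by all ingroup taxa — unites the whole ingroup.
Most parsimonious ingroup topology: (((Taxon 8,Taxon 7),Taxon 9),(Taxon 2,Taxon 6)).
Taxon 2 and Taxon 6 form a cherry on this tree, so they are sister taxa.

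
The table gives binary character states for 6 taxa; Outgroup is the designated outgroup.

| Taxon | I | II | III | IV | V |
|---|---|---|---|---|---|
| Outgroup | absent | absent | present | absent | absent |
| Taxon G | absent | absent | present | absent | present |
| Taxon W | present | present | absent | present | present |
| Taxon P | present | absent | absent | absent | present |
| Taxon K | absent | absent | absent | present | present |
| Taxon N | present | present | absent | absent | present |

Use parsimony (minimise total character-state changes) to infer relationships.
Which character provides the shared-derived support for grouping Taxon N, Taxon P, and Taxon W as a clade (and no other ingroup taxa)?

I

Character polarity is set by the outgroup: the derived state is whichever differs from the outgroup's state, so for III the derived state is 'absent', and for the remaining characters it is 'present'.
Only Taxon N, Taxon P, and Taxon W show the derived state 'present' for I, supporting them as a clade.
II (derived state 'present') is shared by Taxon N and Taxon W — a synapomorphy uniting that clade.
Only Taxon K, Taxon N, Taxon P, and Taxon W show the derived state 'absent' for III, supporting them as a clade.
IV groups Taxon K and Taxon W, which is incompatible with the clades supported by the remaining characters; treating it as convergent (homoplasy) costs fewer steps than any alternative tree.
V (derived state 'present') is shared by all ingroup taxa — unites the whole ingroup.
Most parsimonious ingroup topology: (Taxon G,(((Taxon W,Taxon N),Taxon P),Taxon K)).
The clade {Taxon N, Taxon P, Taxon W} is supported by I: its derived state 'present' occurs in exactly those taxa and in no other taxon (including the outgroup).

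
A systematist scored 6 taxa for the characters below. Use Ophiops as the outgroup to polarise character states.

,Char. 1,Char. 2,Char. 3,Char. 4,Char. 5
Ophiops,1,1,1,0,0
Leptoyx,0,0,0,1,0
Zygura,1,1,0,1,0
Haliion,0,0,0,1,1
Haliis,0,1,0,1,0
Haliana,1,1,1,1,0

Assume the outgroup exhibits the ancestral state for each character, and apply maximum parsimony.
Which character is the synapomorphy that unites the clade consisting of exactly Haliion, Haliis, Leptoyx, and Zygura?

Character polarity is set by the outgroup: the derived state is whichever differs from the outgroup's state, so for Char. 1, Char. 2, Char. 3 the derived state is '0', and for the remaining characters it is '1'.
Char. 1 (derived state '0') is shared by Haliion, Haliis, and Leptoyx — a synapomorphy uniting that clade.
Char. 2 (derived state '0') is shared by Haliion and Leptoyx — a synapomorphy uniting that clade.
Char. 3 (derived state '0') is shared by Haliion, Haliis, Leptoyx, and Zygura — a synapomorphy uniting that clade.
All ingroup taxa share the derived state '1' for Char. 4; it defines the ingroup but does not resolve relationships within it.
Char. 5: derived state '1' in Haliion only — an autapomorphy, so it tells us nothing about relationships among taxa.
Most parsimonious ingroup topology: ((((Leptoyx,Haliion),Haliis),Zygura),Haliana).
The clade {Haliion, Haliis, Leptoyx, Zygura} is supported by Char. 3: its derived state '0' occurs in exactly those taxa and in no other taxon (including the outgroup).

Char. 3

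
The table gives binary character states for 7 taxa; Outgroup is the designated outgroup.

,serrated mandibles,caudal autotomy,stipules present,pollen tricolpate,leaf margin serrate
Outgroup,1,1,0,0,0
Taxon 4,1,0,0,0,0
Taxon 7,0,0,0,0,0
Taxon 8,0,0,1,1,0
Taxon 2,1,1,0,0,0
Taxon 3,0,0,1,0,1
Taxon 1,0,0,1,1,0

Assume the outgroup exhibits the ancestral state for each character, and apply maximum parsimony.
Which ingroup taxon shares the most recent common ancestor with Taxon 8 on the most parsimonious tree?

Taxon 1

Character polarity is set by the outgroup: the derived state is whichever differs from the outgroup's state, so for serrated mandibles, caudal autotomy the derived state is '0', and for the remaining characters it is '1'.
serrated mandibles (derived state '0') is shared by Taxon 1, Taxon 3, Taxon 7, and Taxon 8 — a synapomorphy uniting that clade.
Only Taxon 1, Taxon 3, Taxon 4, Taxon 7, and Taxon 8 show the derived state '0' for caudal autotomy, supporting them as a clade.
Only Taxon 1, Taxon 3, and Taxon 8 show the derived state '1' for stipules present, supporting them as a clade.
pollen tricolpate: derived state '1' in Taxon 1 and Taxon 8 only — synapomorphy for {Taxon 1, Taxon 8}.
leaf margin serrate: derived state '1' in Taxon 3 only — an autapomorphy, so it tells us nothing about relationships among taxa.
Most parsimonious ingroup topology: ((Taxon 4,(Taxon 7,((Taxon 8,Taxon 1),Taxon 3))),Taxon 2).
Taxon 8 and Taxon 1 form a cherry on this tree, so they are sister taxa.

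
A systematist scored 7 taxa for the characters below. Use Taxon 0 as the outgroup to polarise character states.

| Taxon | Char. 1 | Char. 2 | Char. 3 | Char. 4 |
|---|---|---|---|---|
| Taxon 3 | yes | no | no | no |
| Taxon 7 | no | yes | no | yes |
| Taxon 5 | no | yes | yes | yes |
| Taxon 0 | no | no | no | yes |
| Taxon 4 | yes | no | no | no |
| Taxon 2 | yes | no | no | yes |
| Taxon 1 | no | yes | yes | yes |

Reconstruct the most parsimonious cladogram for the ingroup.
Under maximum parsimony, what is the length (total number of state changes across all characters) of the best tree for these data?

Character polarity is set by the outgroup: the derived state is whichever differs from the outgroup's state, so for Char. 4 the derived state is 'no', and for the remaining characters it is 'yes'.
Only Taxon 2, Taxon 3, and Taxon 4 show the derived state 'yes' for Char. 1, supporting them as a clade.
Char. 2: derived state 'yes' in Taxon 1, Taxon 5, and Taxon 7 only — synapomorphy for {Taxon 1, Taxon 5, Taxon 7}.
Char. 3 (derived state 'yes') is shared by Taxon 1 and Taxon 5 — a synapomorphy uniting that clade.
Char. 4: derived state 'no' in Taxon 3 and Taxon 4 only — synapomorphy for {Taxon 3, Taxon 4}.
Most parsimonious ingroup topology: (((Taxon 3,Taxon 4),Taxon 2),(Taxon 7,(Taxon 5,Taxon 1))).
Changes per character on this tree: Char. 1: 1; Char. 2: 1; Char. 3: 1; Char. 4: 1.
Total = 4.

4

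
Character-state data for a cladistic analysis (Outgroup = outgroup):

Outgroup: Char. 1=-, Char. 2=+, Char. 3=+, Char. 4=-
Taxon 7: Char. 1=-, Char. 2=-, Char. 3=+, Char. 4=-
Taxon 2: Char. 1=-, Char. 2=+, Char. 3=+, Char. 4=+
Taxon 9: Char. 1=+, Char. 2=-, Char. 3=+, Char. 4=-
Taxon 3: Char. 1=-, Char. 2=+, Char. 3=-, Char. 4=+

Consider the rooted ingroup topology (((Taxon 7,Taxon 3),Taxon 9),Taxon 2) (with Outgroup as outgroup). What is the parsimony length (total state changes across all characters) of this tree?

6

Map each character onto (((Taxon 7,Taxon 3),Taxon 9),Taxon 2) (rooted by Outgroup) and count the minimum state changes it requires (Fitch parsimony):
Char. 1: 1; Char. 2: 2; Char. 3: 1; Char. 4: 2.
Total tree length = 6.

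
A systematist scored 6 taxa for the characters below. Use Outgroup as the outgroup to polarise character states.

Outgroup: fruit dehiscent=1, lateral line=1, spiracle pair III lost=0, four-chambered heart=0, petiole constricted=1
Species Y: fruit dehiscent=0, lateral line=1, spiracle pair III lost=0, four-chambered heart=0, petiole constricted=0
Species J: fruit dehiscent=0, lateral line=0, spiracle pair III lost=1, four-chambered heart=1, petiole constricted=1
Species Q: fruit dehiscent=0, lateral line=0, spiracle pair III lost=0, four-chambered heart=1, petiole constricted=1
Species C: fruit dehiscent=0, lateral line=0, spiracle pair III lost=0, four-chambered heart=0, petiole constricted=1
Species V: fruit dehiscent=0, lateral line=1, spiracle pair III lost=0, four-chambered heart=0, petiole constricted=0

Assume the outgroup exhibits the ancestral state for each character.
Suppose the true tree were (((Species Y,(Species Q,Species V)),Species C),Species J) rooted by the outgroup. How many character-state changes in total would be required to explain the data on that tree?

Map each character onto (((Species Y,(Species Q,Species V)),Species C),Species J) (rooted by Outgroup) and count the minimum state changes it requires (Fitch parsimony):
fruit dehiscent: 1; lateral line: 3; spiracle pair III lost: 1; four-chambered heart: 2; petiole constricted: 2.
Total tree length = 9.

9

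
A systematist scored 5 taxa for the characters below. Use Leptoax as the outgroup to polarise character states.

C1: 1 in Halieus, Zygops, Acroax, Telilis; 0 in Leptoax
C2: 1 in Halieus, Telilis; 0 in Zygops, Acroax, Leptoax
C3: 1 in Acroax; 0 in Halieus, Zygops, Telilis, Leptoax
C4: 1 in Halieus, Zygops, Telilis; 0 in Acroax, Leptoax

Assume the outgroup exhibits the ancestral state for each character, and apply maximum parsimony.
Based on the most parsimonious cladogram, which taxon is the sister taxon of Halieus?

The outgroup has state '0' for every character, so '1' is the derived state throughout.
All ingroup taxa share the derived state '1' for C1; it defines the ingroup but does not resolve relationships within it.
C2 (derived state '1') is shared by Halieus and Telilis — a synapomorphy uniting that clade.
C3: derived state '1' in Acroax only — an autapomorphy, so it tells us nothing about relationships among taxa.
Only Halieus, Telilis, and Zygops show the derived state '1' for C4, supporting them as a clade.
Most parsimonious ingroup topology: (Acroax,((Telilis,Halieus),Zygops)).
Halieus and Telilis form a cherry on this tree, so they are sister taxa.

Telilis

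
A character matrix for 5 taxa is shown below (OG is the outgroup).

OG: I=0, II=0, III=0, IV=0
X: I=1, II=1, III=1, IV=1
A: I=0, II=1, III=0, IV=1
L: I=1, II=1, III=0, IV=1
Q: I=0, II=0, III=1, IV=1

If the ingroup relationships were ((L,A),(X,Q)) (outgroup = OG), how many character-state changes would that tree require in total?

Map each character onto ((L,A),(X,Q)) (rooted by OG) and count the minimum state changes it requires (Fitch parsimony):
I: 2; II: 2; III: 1; IV: 1.
Total tree length = 6.

6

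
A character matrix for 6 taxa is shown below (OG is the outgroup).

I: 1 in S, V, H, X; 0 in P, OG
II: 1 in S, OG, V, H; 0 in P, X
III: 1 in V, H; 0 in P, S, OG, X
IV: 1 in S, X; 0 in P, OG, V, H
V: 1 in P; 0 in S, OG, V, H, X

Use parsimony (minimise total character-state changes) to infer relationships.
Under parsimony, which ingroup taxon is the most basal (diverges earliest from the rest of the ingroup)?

P

Character polarity is set by the outgroup: the derived state is whichever differs from the outgroup's state, so for II the derived state is '0', and for the remaining characters it is '1'.
Only H, S, V, and X show the derived state '1' for I, supporting them as a clade.
II (state '0') occurs in P and X but conflicts with the nesting implied by the other characters — most parsimoniously interpreted as homoplasy.
III (derived state '1') is shared by H and V — a synapomorphy uniting that clade.
IV (derived state '1') is shared by S and X — a synapomorphy uniting that clade.
V (derived state '1') is unique to P (autapomorphy; uninformative for grouping).
Most parsimonious ingroup topology: (((X,S),(H,V)),P).
P is sister to the clade containing all other ingroup taxa, so it is the earliest-diverging (most basal) ingroup lineage.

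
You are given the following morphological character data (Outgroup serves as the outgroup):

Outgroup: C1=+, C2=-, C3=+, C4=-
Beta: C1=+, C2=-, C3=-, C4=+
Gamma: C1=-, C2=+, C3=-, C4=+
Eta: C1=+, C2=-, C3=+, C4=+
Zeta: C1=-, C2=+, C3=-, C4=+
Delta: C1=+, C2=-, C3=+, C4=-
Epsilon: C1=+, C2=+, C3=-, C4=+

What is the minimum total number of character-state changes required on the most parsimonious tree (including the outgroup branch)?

Character polarity is set by the outgroup: the derived state is whichever differs from the outgroup's state, so for C1, C3 the derived state is '-', and for the remaining characters it is '+'.
C1 (derived state '-') is shared by Gamma and Zeta — a synapomorphy uniting that clade.
C2: derived state '+' in Epsilon, Gamma, and Zeta only — synapomorphy for {Epsilon, Gamma, Zeta}.
C3 (derived state '-') is shared by Beta, Epsilon, Gamma, and Zeta — a synapomorphy uniting that clade.
C4 (derived state '+') is shared by Beta, Epsilon, Eta, Gamma, and Zeta — a synapomorphy uniting that clade.
Most parsimonious ingroup topology: (((Beta,((Gamma,Zeta),Epsilon)),Eta),Delta).
Changes per character on this tree: C1: 1; C2: 1; C3: 1; C4: 1.
Total = 4.

4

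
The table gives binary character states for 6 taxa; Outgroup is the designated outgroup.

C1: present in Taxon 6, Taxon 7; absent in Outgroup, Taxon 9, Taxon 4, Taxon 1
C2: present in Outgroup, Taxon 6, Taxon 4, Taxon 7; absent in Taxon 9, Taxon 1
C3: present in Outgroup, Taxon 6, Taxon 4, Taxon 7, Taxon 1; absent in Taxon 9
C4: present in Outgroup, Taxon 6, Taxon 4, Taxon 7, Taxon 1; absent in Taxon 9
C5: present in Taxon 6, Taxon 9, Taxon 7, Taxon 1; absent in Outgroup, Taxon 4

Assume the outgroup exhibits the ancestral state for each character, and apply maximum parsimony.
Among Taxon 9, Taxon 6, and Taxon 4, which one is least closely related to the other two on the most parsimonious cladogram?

Taxon 4

Character polarity is set by the outgroup: the derived state is whichever differs from the outgroup's state, so for C2, C3, C4 the derived state is 'absent', and for the remaining characters it is 'present'.
C1: derived state 'present' in Taxon 6 and Taxon 7 only — synapomorphy for {Taxon 6, Taxon 7}.
C2 (derived state 'absent') is shared by Taxon 1 and Taxon 9 — a synapomorphy uniting that clade.
C3 (derived state 'absent') is unique to Taxon 9 (autapomorphy; uninformative for grouping).
C4: derived state 'absent' in Taxon 9 only — an autapomorphy, so it tells us nothing about relationships among taxa.
C5 (derived state 'present') is shared by Taxon 1, Taxon 6, Taxon 7, and Taxon 9 — a synapomorphy uniting that clade.
Most parsimonious ingroup topology: (((Taxon 7,Taxon 6),(Taxon 9,Taxon 1)),Taxon 4).
Taxon 9 and Taxon 6 share a more recent common ancestor with each other than either does with Taxon 4, so Taxon 4 is the least closely related of the three.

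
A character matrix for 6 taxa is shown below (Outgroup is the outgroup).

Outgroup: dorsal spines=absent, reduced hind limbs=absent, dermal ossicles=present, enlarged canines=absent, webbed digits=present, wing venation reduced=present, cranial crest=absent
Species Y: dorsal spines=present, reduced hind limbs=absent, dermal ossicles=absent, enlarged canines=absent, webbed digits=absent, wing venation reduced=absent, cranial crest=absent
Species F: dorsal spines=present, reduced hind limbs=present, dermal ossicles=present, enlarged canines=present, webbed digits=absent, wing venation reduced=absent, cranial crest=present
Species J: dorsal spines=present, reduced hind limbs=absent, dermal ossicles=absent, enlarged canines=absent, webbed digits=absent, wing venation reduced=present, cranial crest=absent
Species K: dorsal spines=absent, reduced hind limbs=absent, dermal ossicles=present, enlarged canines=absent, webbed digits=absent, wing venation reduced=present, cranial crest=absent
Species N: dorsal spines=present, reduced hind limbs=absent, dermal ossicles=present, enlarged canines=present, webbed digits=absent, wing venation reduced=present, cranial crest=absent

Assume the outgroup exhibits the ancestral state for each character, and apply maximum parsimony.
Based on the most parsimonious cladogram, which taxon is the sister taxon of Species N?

Character polarity is set by the outgroup: the derived state is whichever differs from the outgroup's state, so for dermal ossicles, webbed digits, wing venation reduced the derived state is 'absent', and for the remaining characters it is 'present'.
Only Species F, Species J, Species N, and Species Y show the derived state 'present' for dorsal spines, supporting them as a clade.
reduced hind limbs: derived state 'present' in Species F only — an autapomorphy, so it tells us nothing about relationships among taxa.
dermal ossicles (derived state 'absent') is shared by Species J and Species Y — a synapomorphy uniting that clade.
enlarged canines: derived state 'present' in Species F and Species N only — synapomorphy for {Species F, Species N}.
All ingroup taxa share the derived state 'absent' for webbed digits; it defines the ingroup but does not resolve relationships within it.
wing venation reduced groups Species F and Species Y, which is incompatible with the clades supported by the remaining characters; treating it as convergent (homoplasy) costs fewer steps than any alternative tree.
cranial crest: derived state 'present' in Species F only — an autapomorphy, so it tells us nothing about relationships among taxa.
Most parsimonious ingroup topology: (((Species Y,Species J),(Species F,Species N)),Species K).
Species N and Species F form a cherry on this tree, so they are sister taxa.

Species F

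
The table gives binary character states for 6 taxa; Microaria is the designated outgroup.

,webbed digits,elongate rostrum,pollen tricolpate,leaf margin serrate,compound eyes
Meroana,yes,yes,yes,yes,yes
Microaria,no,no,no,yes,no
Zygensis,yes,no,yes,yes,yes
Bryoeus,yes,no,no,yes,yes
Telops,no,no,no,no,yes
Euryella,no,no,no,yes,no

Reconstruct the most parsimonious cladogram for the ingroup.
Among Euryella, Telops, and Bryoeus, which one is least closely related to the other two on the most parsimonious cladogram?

Character polarity is set by the outgroup: the derived state is whichever differs from the outgroup's state, so for leaf margin serrate the derived state is 'no', and for the remaining characters it is 'yes'.
webbed digits (derived state 'yes') is shared by Bryoeus, Meroana, and Zygensis — a synapomorphy uniting that clade.
elongate rostrum: derived state 'yes' in Meroana only — an autapomorphy, so it tells us nothing about relationships among taxa.
pollen tricolpate: derived state 'yes' in Meroana and Zygensis only — synapomorphy for {Meroana, Zygensis}.
leaf margin serrate: derived state 'no' in Telops only — an autapomorphy, so it tells us nothing about relationships among taxa.
compound eyes: derived state 'yes' in Bryoeus, Meroana, Telops, and Zygensis only — synapomorphy for {Bryoeus, Meroana, Telops, Zygensis}.
Most parsimonious ingroup topology: (((Bryoeus,(Meroana,Zygensis)),Telops),Euryella).
Telops and Bryoeus share a more recent common ancestor with each other than either does with Euryella, so Euryella is the least closely related of the three.

Euryella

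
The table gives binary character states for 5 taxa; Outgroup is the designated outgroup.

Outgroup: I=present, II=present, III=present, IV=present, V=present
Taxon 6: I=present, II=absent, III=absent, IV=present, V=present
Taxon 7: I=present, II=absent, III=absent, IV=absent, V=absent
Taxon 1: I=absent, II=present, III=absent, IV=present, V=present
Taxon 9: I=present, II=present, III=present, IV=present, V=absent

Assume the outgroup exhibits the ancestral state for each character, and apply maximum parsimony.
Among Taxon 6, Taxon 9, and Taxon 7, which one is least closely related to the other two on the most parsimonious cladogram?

Taxon 9

The outgroup has state 'present' for every character, so 'absent' is the derived state throughout.
I: derived state 'absent' in Taxon 1 only — an autapomorphy, so it tells us nothing about relationships among taxa.
II (derived state 'absent') is shared by Taxon 6 and Taxon 7 — a synapomorphy uniting that clade.
III (derived state 'absent') is shared by Taxon 1, Taxon 6, and Taxon 7 — a synapomorphy uniting that clade.
IV (derived state 'absent') is unique to Taxon 7 (autapomorphy; uninformative for grouping).
V groups Taxon 7 and Taxon 9, which is incompatible with the clades supported by the remaining characters; treating it as convergent (homoplasy) costs fewer steps than any alternative tree.
Most parsimonious ingroup topology: (((Taxon 6,Taxon 7),Taxon 1),Taxon 9).
Taxon 7 and Taxon 6 share a more recent common ancestor with each other than either does with Taxon 9, so Taxon 9 is the least closely related of the three.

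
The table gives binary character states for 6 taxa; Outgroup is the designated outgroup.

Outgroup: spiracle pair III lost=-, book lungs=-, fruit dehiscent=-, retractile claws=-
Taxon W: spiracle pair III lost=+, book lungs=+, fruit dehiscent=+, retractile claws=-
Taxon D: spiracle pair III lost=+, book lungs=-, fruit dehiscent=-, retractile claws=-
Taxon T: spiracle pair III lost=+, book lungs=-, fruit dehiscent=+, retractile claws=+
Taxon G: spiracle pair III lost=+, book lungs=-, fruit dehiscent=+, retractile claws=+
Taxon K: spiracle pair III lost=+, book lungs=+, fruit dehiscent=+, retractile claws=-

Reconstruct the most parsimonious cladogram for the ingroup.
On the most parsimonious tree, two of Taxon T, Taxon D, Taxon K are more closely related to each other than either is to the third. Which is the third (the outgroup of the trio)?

Taxon D

The outgroup has state '-' for every character, so '+' is the derived state throughout.
spiracle pair III lost (derived state '+') is shared by all ingroup taxa — unites the whole ingroup.
Only Taxon K and Taxon W show the derived state '+' for book lungs, supporting them as a clade.
Only Taxon G, Taxon K, Taxon T, and Taxon W show the derived state '+' for fruit dehiscent, supporting them as a clade.
retractile claws (derived state '+') is shared by Taxon G and Taxon T — a synapomorphy uniting that clade.
Most parsimonious ingroup topology: (((Taxon W,Taxon K),(Taxon T,Taxon G)),Taxon D).
Taxon K and Taxon T share a more recent common ancestor with each other than either does with Taxon D, so Taxon D is the least closely related of the three.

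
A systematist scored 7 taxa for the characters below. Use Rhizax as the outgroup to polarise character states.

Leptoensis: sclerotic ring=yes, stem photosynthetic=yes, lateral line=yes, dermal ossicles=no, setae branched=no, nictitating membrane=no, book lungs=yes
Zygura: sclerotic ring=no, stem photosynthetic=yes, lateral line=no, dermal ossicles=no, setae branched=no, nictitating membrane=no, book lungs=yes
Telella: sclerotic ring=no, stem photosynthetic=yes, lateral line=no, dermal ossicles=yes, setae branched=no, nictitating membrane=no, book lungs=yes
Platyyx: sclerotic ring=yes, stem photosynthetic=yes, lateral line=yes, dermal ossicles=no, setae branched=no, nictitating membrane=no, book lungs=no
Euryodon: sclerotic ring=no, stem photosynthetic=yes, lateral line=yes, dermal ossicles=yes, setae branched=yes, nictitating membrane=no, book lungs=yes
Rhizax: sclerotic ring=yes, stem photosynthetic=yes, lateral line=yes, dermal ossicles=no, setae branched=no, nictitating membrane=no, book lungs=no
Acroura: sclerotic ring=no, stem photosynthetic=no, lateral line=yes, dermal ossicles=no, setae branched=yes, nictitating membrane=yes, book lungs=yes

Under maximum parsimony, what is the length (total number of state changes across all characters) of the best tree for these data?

8

Character polarity is set by the outgroup: the derived state is whichever differs from the outgroup's state, so for sclerotic ring, stem photosynthetic, lateral line the derived state is 'no', and for the remaining characters it is 'yes'.
sclerotic ring: derived state 'no' in Acroura, Euryodon, Telella, and Zygura only — synapomorphy for {Acroura, Euryodon, Telella, Zygura}.
stem photosynthetic: derived state 'no' in Acroura only — an autapomorphy, so it tells us nothing about relationships among taxa.
lateral line: derived state 'no' in Telella and Zygura only — synapomorphy for {Telella, Zygura}.
dermal ossicles groups Euryodon and Telella, which is incompatible with the clades supported by the remaining characters; treating it as convergent (homoplasy) costs fewer steps than any alternative tree.
setae branched (derived state 'yes') is shared by Acroura and Euryodon — a synapomorphy uniting that clade.
nictitating membrane (derived state 'yes') is unique to Acroura (autapomorphy; uninformative for grouping).
book lungs (derived state 'yes') is shared by Acroura, Euryodon, Leptoensis, Telella, and Zygura — a synapomorphy uniting that clade.
Most parsimonious ingroup topology: ((((Telella,Zygura),(Euryodon,Acroura)),Leptoensis),Platyyx).
Changes per character on this tree: sclerotic ring: 1; stem photosynthetic: 1; lateral line: 1; dermal ossicles: 2; setae branched: 1; nictitating membrane: 1; book lungs: 1.
Total = 8.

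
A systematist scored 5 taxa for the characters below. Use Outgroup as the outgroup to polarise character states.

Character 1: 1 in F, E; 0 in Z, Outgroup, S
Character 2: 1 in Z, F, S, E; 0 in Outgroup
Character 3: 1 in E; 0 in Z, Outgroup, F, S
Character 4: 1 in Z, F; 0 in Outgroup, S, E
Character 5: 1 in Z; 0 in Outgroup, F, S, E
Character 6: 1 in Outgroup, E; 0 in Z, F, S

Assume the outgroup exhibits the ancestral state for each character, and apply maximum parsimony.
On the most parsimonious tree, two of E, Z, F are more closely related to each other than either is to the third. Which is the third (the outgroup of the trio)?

Character polarity is set by the outgroup: the derived state is whichever differs from the outgroup's state, so for Character 6 the derived state is '0', and for the remaining characters it is '1'.
Character 1 (state '1') occurs in E and F but conflicts with the nesting implied by the other characters — most parsimoniously interpreted as homoplasy.
All ingroup taxa share the derived state '1' for Character 2; it defines the ingroup but does not resolve relationships within it.
Character 3 (derived state '1') is unique to E (autapomorphy; uninformative for grouping).
Character 4 (derived state '1') is shared by F and Z — a synapomorphy uniting that clade.
Character 5 (derived state '1') is unique to Z (autapomorphy; uninformative for grouping).
Character 6: derived state '0' in F, S, and Z only — synapomorphy for {F, S, Z}.
Most parsimonious ingroup topology: (((F,Z),S),E).
Z and F share a more recent common ancestor with each other than either does with E, so E is the least closely related of the three.

E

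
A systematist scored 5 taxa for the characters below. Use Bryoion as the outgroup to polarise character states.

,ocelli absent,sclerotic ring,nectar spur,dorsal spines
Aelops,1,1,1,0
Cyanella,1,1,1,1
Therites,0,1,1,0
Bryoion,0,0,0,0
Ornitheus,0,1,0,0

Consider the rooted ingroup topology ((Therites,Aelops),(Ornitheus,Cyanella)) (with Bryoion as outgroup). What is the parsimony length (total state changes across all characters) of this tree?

6

Map each character onto ((Therites,Aelops),(Ornitheus,Cyanella)) (rooted by Bryoion) and count the minimum state changes it requires (Fitch parsimony):
ocelli absent: 2; sclerotic ring: 1; nectar spur: 2; dorsal spines: 1.
Total tree length = 6.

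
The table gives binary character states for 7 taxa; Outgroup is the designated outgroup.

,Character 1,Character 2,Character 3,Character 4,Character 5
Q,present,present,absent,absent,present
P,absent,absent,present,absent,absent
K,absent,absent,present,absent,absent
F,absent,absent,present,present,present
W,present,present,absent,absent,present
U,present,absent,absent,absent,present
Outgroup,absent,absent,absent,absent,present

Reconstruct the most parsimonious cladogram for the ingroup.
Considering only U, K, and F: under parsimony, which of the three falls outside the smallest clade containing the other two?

Character polarity is set by the outgroup: the derived state is whichever differs from the outgroup's state, so for Character 5 the derived state is 'absent', and for the remaining characters it is 'present'.
Character 1: derived state 'present' in Q, U, and W only — synapomorphy for {Q, U, W}.
Only Q and W show the derived state 'present' for Character 2, supporting them as a clade.
Character 3: derived state 'present' in F, K, and P only — synapomorphy for {F, K, P}.
Character 4 (derived state 'present') is unique to F (autapomorphy; uninformative for grouping).
Character 5: derived state 'absent' in K and P only — synapomorphy for {K, P}.
Most parsimonious ingroup topology: ((U,(Q,W)),(F,(K,P))).
K and F share a more recent common ancestor with each other than either does with U, so U is the least closely related of the three.

U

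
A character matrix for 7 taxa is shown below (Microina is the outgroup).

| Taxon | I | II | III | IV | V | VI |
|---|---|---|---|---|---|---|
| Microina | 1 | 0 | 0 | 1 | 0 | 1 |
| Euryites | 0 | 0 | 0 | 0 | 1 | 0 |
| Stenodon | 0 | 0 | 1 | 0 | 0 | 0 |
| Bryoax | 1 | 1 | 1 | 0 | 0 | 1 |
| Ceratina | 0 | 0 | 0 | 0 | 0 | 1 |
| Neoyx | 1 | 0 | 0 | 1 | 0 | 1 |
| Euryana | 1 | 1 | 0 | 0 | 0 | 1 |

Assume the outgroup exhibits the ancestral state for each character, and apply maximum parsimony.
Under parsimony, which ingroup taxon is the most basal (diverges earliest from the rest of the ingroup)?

Neoyx

Character polarity is set by the outgroup: the derived state is whichever differs from the outgroup's state, so for I, IV, VI the derived state is '0', and for the remaining characters it is '1'.
I (derived state '0') is shared by Ceratina, Euryites, and Stenodon — a synapomorphy uniting that clade.
II: derived state '1' in Bryoax and Euryana only — synapomorphy for {Bryoax, Euryana}.
III groups Bryoax and Stenodon, which is incompatible with the clades supported by the remaining characters; treating it as convergent (homoplasy) costs fewer steps than any alternative tree.
Only Bryoax, Ceratina, Euryana, Euryites, and Stenodon show the derived state '0' for IV, supporting them as a clade.
V: derived state '1' in Euryites only — an autapomorphy, so it tells us nothing about relationships among taxa.
Only Euryites and Stenodon show the derived state '0' for VI, supporting them as a clade.
Most parsimonious ingroup topology: ((((Euryites,Stenodon),Ceratina),(Bryoax,Euryana)),Neoyx).
Neoyx is sister to the clade containing all other ingroup taxa, so it is the earliest-diverging (most basal) ingroup lineage.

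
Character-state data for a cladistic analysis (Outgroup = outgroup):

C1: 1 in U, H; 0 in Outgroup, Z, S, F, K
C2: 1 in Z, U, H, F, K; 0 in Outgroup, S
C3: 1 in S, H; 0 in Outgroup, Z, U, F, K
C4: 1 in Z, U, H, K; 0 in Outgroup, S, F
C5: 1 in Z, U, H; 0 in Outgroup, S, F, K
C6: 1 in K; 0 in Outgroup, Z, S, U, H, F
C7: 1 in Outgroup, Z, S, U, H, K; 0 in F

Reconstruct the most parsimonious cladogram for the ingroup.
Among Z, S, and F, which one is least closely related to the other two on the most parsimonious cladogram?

S

Character polarity is set by the outgroup: the derived state is whichever differs from the outgroup's state, so for C7 the derived state is '0', and for the remaining characters it is '1'.
Only H and U show the derived state '1' for C1, supporting them as a clade.
Only F, H, K, U, and Z show the derived state '1' for C2, supporting them as a clade.
C3 (state '1') occurs in H and S but conflicts with the nesting implied by the other characters — most parsimoniously interpreted as homoplasy.
Only H, K, U, and Z show the derived state '1' for C4, supporting them as a clade.
C5 (derived state '1') is shared by H, U, and Z — a synapomorphy uniting that clade.
C6 (derived state '1') is unique to K (autapomorphy; uninformative for grouping).
C7 (derived state '0') is unique to F (autapomorphy; uninformative for grouping).
Most parsimonious ingroup topology: ((((Z,(U,H)),K),F),S).
F and Z share a more recent common ancestor with each other than either does with S, so S is the least closely related of the three.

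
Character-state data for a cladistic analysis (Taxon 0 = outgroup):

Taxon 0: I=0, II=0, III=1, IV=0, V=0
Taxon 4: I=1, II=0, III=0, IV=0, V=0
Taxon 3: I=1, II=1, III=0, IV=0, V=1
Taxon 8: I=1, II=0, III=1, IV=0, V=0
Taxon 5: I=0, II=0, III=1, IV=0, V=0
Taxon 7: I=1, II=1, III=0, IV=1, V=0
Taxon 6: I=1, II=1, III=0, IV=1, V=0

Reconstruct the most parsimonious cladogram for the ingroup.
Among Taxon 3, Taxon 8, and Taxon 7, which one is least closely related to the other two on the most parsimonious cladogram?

Character polarity is set by the outgroup: the derived state is whichever differs from the outgroup's state, so for III the derived state is '0', and for the remaining characters it is '1'.
Only Taxon 3, Taxon 4, Taxon 6, Taxon 7, and Taxon 8 show the derived state '1' for I, supporting them as a clade.
II (derived state '1') is shared by Taxon 3, Taxon 6, and Taxon 7 — a synapomorphy uniting that clade.
III (derived state '0') is shared by Taxon 3, Taxon 4, Taxon 6, and Taxon 7 — a synapomorphy uniting that clade.
Only Taxon 6 and Taxon 7 show the derived state '1' for IV, supporting them as a clade.
V (derived state '1') is unique to Taxon 3 (autapomorphy; uninformative for grouping).
Most parsimonious ingroup topology: (((Taxon 4,(Taxon 3,(Taxon 7,Taxon 6))),Taxon 8),Taxon 5).
Taxon 7 and Taxon 3 share a more recent common ancestor with each other than either does with Taxon 8, so Taxon 8 is the least closely related of the three.

Taxon 8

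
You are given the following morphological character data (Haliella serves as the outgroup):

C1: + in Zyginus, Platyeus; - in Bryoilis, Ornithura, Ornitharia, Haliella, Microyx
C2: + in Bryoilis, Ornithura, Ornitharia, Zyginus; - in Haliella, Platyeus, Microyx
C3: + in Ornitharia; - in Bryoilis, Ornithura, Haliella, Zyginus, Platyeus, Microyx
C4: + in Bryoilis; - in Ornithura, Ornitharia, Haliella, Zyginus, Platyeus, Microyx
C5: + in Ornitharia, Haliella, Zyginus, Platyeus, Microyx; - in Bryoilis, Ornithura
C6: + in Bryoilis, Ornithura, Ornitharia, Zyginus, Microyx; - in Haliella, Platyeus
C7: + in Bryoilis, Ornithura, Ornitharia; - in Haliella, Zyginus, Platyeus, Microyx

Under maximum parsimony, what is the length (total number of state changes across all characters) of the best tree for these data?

Character polarity is set by the outgroup: the derived state is whichever differs from the outgroup's state, so for C5 the derived state is '-', and for the remaining characters it is '+'.
C1 groups Platyeus and Zyginus, which is incompatible with the clades supported by the remaining characters; treating it as convergent (homoplasy) costs fewer steps than any alternative tree.
C2 (derived state '+') is shared by Bryoilis, Ornitharia, Ornithura, and Zyginus — a synapomorphy uniting that clade.
C3: derived state '+' in Ornitharia only — an autapomorphy, so it tells us nothing about relationships among taxa.
C4 (derived state '+') is unique to Bryoilis (autapomorphy; uninformative for grouping).
C5 (derived state '-') is shared by Bryoilis and Ornithura — a synapomorphy uniting that clade.
Only Bryoilis, Microyx, Ornitharia, Ornithura, and Zyginus show the derived state '+' for C6, supporting them as a clade.
Only Bryoilis, Ornitharia, and Ornithura show the derived state '+' for C7, supporting them as a clade.
Most parsimonious ingroup topology: ((Microyx,((Ornitharia,(Ornithura,Bryoilis)),Zyginus)),Platyeus).
Changes per character on this tree: C1: 2; C2: 1; C3: 1; C4: 1; C5: 1; C6: 1; C7: 1.
Total = 8.

8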